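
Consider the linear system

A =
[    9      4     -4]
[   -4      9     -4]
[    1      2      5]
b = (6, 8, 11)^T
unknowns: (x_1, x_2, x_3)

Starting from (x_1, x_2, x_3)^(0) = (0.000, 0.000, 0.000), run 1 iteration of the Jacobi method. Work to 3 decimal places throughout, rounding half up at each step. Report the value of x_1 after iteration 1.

Iteration 1:
  x_1 = (6 - (4)·0.000 - (-4)·0.000) / (9) = 0.667
  x_2 = (8 - (-4)·0.000 - (-4)·0.000) / (9) = 0.889
  x_3 = (11 - (1)·0.000 - (2)·0.000) / (5) = 2.200

0.667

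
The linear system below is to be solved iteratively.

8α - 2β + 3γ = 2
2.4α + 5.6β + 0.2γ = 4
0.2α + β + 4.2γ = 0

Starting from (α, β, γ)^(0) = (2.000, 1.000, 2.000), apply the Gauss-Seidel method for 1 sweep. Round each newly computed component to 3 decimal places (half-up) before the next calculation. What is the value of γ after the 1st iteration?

-0.167

Iteration 1:
  α = (2 - (-2)·1.000 - (3)·2.000) / (8) = -0.250
  β = (4 - (2.4)·-0.250 - (0.2)·2.000) / (5.6) = 0.750
  γ = (0 - (0.2)·-0.250 - (1)·0.750) / (4.2) = -0.167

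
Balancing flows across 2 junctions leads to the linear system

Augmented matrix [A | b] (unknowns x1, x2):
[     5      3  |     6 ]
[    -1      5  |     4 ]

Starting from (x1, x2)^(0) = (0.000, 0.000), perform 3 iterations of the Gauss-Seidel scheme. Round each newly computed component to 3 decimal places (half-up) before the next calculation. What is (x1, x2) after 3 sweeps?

Iteration 1:
  x1 = (6 - (3)·0.000) / (5) = 1.200
  x2 = (4 - (-1)·1.200) / (5) = 1.040
Iteration 2:
  x1 = (6 - (3)·1.040) / (5) = 0.576
  x2 = (4 - (-1)·0.576) / (5) = 0.915
Iteration 3:
  x1 = (6 - (3)·0.915) / (5) = 0.651
  x2 = (4 - (-1)·0.651) / (5) = 0.930

(0.651, 0.930)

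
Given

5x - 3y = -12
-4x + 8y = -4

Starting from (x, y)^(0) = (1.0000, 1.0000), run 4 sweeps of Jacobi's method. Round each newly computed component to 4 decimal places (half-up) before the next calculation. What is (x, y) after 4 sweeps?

Iteration 1:
  x = (-12 - (-3)·1.0000) / (5) = -1.8000
  y = (-4 - (-4)·1.0000) / (8) = 0.0000
Iteration 2:
  x = (-12 - (-3)·0.0000) / (5) = -2.4000
  y = (-4 - (-4)·-1.8000) / (8) = -1.4000
Iteration 3:
  x = (-12 - (-3)·-1.4000) / (5) = -3.2400
  y = (-4 - (-4)·-2.4000) / (8) = -1.7000
Iteration 4:
  x = (-12 - (-3)·-1.7000) / (5) = -3.4200
  y = (-4 - (-4)·-3.2400) / (8) = -2.1200

(-3.4200, -2.1200)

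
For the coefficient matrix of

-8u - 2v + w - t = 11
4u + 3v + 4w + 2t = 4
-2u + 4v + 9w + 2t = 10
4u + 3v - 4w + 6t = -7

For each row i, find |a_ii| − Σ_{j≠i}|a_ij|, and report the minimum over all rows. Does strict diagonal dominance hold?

row 1: |-8| − (2+1+1) = 4
row 2: |3| − (4+4+2) = -7
row 3: |9| − (2+4+2) = 1
row 4: |6| − (4+3+4) = -5
minimum over rows = -7 → not strictly diagonally dominant

-7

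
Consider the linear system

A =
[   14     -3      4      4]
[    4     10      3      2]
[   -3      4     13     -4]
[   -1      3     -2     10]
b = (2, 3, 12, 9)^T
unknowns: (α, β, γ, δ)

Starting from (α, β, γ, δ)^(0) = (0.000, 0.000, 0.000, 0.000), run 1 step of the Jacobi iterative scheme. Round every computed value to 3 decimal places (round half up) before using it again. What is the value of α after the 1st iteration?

Iteration 1:
  α = (2 - (-3)·0.000 - (4)·0.000 - (4)·0.000) / (14) = 0.143
  β = (3 - (4)·0.000 - (3)·0.000 - (2)·0.000) / (10) = 0.300
  γ = (12 - (-3)·0.000 - (4)·0.000 - (-4)·0.000) / (13) = 0.923
  δ = (9 - (-1)·0.000 - (3)·0.000 - (-2)·0.000) / (10) = 0.900

0.143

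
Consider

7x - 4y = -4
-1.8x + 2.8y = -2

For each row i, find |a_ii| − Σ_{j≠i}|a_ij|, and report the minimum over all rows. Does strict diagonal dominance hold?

row 1: |7| − (4) = 3
row 2: |2.8| − (1.8) = 1
minimum over rows = 1 → strictly diagonally dominant (convergence guaranteed)

1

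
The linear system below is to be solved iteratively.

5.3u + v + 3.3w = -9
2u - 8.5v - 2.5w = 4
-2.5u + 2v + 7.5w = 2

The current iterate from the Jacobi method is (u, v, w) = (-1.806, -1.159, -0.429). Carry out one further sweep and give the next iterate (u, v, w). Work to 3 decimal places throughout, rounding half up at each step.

(-1.212, -0.769, -0.026)

One sweep:
  u = (-9 - (1)·-1.159 - (3.3)·-0.429) / (5.3) = -1.212
  v = (4 - (2)·-1.806 - (-2.5)·-0.429) / (-8.5) = -0.769
  w = (2 - (-2.5)·-1.806 - (2)·-1.159) / (7.5) = -0.026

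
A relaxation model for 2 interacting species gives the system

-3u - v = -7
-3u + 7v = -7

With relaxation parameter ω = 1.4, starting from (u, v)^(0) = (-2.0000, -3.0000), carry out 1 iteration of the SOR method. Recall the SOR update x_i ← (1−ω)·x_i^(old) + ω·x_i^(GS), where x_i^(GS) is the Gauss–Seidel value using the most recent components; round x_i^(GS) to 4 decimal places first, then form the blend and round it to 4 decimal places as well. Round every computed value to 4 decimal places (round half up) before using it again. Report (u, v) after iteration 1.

(5.4666, 3.0799)

Iteration 1:
  u: GS value = (-7 - (-1)·-3.0000) / (-3) = 3.3333;  u ← (1−ω)·-2.0000 + ω·3.3333 = 5.4666
  v: GS value = (-7 - (-3)·5.4666) / (7) = 1.3428;  v ← (1−ω)·-3.0000 + ω·1.3428 = 3.0799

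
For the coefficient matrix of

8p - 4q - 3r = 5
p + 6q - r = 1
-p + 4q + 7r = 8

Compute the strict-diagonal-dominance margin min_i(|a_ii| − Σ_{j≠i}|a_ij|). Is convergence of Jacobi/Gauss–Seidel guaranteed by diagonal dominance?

row 1: |8| − (4+3) = 1
row 2: |6| − (1+1) = 4
row 3: |7| − (1+4) = 2
minimum over rows = 1 → strictly diagonally dominant (convergence guaranteed)

1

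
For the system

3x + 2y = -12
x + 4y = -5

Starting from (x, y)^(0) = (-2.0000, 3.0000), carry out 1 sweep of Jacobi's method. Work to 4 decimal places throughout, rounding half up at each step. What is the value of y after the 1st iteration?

Iteration 1:
  x = (-12 - (2)·3.0000) / (3) = -6.0000
  y = (-5 - (1)·-2.0000) / (4) = -0.7500

-0.7500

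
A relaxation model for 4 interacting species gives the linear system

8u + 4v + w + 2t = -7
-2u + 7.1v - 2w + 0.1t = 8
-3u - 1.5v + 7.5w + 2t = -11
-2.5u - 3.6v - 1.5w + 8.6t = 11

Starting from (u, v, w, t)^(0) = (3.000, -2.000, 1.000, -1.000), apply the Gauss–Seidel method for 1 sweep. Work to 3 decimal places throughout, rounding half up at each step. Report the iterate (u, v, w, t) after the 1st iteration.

Iteration 1:
  u = (-7 - (4)·-2.000 - (1)·1.000 - (2)·-1.000) / (8) = 0.250
  v = (8 - (-2)·0.250 - (-2)·1.000 - (0.1)·-1.000) / (7.1) = 1.493
  w = (-11 - (-3)·0.250 - (-1.5)·1.493 - (2)·-1.000) / (7.5) = -0.801
  t = (11 - (-2.5)·0.250 - (-3.6)·1.493 - (-1.5)·-0.801) / (8.6) = 1.837

(0.250, 1.493, -0.801, 1.837)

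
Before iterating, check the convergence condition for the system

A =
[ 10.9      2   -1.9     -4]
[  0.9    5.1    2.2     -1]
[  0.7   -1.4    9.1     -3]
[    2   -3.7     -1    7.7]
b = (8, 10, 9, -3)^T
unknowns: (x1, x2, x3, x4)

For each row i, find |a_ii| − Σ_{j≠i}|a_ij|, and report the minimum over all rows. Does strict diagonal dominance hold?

row 1: |10.9| − (2+1.9+4) = 3
row 2: |5.1| − (0.9+2.2+1) = 1
row 3: |9.1| − (0.7+1.4+3) = 4
row 4: |7.7| − (2+3.7+1) = 1
minimum over rows = 1 → strictly diagonally dominant (convergence guaranteed)

1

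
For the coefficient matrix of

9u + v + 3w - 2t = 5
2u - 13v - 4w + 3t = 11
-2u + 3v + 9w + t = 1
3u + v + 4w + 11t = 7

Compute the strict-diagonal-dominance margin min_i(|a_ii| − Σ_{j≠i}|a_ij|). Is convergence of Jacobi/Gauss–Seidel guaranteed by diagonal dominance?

row 1: |9| − (1+3+2) = 3
row 2: |-13| − (2+4+3) = 4
row 3: |9| − (2+3+1) = 3
row 4: |11| − (3+1+4) = 3
minimum over rows = 3 → strictly diagonally dominant (convergence guaranteed)

3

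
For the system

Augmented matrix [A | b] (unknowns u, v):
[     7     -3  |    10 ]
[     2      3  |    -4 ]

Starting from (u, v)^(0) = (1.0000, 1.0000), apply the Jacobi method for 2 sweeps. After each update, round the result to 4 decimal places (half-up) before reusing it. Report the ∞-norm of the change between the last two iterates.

Iteration 1:
  u = (10 - (-3)·1.0000) / (7) = 1.8571
  v = (-4 - (2)·1.0000) / (3) = -2.0000
Iteration 2:
  u = (10 - (-3)·-2.0000) / (7) = 0.5714
  v = (-4 - (2)·1.8571) / (3) = -2.5714
Change: (-1.2857, -0.5714) → max |·| = 1.2857

1.2857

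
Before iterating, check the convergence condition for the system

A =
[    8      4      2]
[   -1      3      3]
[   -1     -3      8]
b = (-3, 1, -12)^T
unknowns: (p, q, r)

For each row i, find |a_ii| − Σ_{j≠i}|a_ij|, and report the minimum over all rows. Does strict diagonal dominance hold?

-1

row 1: |8| − (4+2) = 2
row 2: |3| − (1+3) = -1
row 3: |8| − (1+3) = 4
minimum over rows = -1 → not strictly diagonally dominant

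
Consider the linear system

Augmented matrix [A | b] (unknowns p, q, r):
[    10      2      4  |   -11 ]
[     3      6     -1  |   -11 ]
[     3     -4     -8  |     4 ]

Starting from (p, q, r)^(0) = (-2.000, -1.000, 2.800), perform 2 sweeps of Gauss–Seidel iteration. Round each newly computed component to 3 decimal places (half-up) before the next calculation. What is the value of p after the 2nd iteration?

-0.597

Iteration 1:
  p = (-11 - (2)·-1.000 - (4)·2.800) / (10) = -2.020
  q = (-11 - (3)·-2.020 - (-1)·2.800) / (6) = -0.357
  r = (4 - (3)·-2.020 - (-4)·-0.357) / (-8) = -1.079
Iteration 2:
  p = (-11 - (2)·-0.357 - (4)·-1.079) / (10) = -0.597
  q = (-11 - (3)·-0.597 - (-1)·-1.079) / (6) = -1.715
  r = (4 - (3)·-0.597 - (-4)·-1.715) / (-8) = 0.134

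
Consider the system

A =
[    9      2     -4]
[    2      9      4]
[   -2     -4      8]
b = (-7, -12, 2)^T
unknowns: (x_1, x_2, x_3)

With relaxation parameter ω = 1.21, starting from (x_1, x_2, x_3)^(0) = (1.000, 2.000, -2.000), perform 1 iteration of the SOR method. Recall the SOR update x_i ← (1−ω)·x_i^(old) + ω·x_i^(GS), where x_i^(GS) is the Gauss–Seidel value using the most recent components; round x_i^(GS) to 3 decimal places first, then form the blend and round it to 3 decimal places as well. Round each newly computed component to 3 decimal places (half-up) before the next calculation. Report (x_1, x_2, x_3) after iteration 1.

(-2.764, -0.214, -0.243)

Iteration 1:
  x_1: GS value = (-7 - (2)·2.000 - (-4)·-2.000) / (9) = -2.111;  x_1 ← (1−ω)·1.000 + ω·-2.111 = -2.764
  x_2: GS value = (-12 - (2)·-2.764 - (4)·-2.000) / (9) = 0.170;  x_2 ← (1−ω)·2.000 + ω·0.170 = -0.214
  x_3: GS value = (2 - (-2)·-2.764 - (-4)·-0.214) / (8) = -0.548;  x_3 ← (1−ω)·-2.000 + ω·-0.548 = -0.243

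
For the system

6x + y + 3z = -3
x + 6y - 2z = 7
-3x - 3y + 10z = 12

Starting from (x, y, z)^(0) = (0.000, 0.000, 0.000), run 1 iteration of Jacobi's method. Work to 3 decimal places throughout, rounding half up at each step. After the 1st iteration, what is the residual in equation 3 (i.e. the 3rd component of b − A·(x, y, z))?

Iteration 1:
  x = (-3 - (1)·0.000 - (3)·0.000) / (6) = -0.500
  y = (7 - (1)·0.000 - (-2)·0.000) / (6) = 1.167
  z = (12 - (-3)·0.000 - (-3)·0.000) / (10) = 1.200
Residual b − A·x = (-4.767, 2.898, 2.001)

2.001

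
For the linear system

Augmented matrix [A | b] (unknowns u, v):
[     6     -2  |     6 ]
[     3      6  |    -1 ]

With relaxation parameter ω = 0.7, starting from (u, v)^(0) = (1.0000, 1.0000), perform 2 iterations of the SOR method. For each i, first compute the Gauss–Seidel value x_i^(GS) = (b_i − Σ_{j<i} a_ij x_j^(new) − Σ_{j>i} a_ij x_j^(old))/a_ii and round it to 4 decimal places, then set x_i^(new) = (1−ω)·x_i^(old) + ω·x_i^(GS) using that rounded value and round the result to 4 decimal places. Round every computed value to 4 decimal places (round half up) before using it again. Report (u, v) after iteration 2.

(1.0120, -0.5454)

Iteration 1:
  u: GS value = (6 - (-2)·1.0000) / (6) = 1.3333;  u ← (1−ω)·1.0000 + ω·1.3333 = 1.2333
  v: GS value = (-1 - (3)·1.2333) / (6) = -0.7833;  v ← (1−ω)·1.0000 + ω·-0.7833 = -0.2483
Iteration 2:
  u: GS value = (6 - (-2)·-0.2483) / (6) = 0.9172;  u ← (1−ω)·1.2333 + ω·0.9172 = 1.0120
  v: GS value = (-1 - (3)·1.0120) / (6) = -0.6727;  v ← (1−ω)·-0.2483 + ω·-0.6727 = -0.5454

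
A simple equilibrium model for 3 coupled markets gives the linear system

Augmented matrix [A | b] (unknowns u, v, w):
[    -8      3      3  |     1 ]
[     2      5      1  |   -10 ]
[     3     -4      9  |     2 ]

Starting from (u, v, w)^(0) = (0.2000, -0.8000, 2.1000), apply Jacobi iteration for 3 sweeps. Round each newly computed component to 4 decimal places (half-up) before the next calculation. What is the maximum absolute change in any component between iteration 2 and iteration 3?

Iteration 1:
  u = (1 - (3)·-0.8000 - (3)·2.1000) / (-8) = 0.3625
  v = (-10 - (2)·0.2000 - (1)·2.1000) / (5) = -2.5000
  w = (2 - (3)·0.2000 - (-4)·-0.8000) / (9) = -0.2000
Iteration 2:
  u = (1 - (3)·-2.5000 - (3)·-0.2000) / (-8) = -1.1375
  v = (-10 - (2)·0.3625 - (1)·-0.2000) / (5) = -2.1050
  w = (2 - (3)·0.3625 - (-4)·-2.5000) / (9) = -1.0097
Iteration 3:
  u = (1 - (3)·-2.1050 - (3)·-1.0097) / (-8) = -1.2930
  v = (-10 - (2)·-1.1375 - (1)·-1.0097) / (5) = -1.3431
  w = (2 - (3)·-1.1375 - (-4)·-2.1050) / (9) = -0.3342
Change: (-0.1555, 0.7619, 0.6755) → max |·| = 0.7619

0.7619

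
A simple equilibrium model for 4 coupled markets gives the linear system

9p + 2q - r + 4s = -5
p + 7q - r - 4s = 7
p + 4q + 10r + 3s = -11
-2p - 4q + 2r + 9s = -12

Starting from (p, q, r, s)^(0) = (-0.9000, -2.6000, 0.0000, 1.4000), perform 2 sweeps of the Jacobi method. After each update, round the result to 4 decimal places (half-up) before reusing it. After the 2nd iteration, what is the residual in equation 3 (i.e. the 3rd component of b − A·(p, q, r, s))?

Iteration 1:
  p = (-5 - (2)·-2.6000 - (-1)·0.0000 - (4)·1.4000) / (9) = -0.6000
  q = (7 - (1)·-0.9000 - (-1)·0.0000 - (-4)·1.4000) / (7) = 1.9286
  r = (-11 - (1)·-0.9000 - (4)·-2.6000 - (3)·1.4000) / (10) = -0.3900
  s = (-12 - (-2)·-0.9000 - (-4)·-2.6000 - (2)·0.0000) / (9) = -2.6889
Iteration 2:
  p = (-5 - (2)·1.9286 - (-1)·-0.3900 - (4)·-2.6889) / (9) = 0.1676
  q = (7 - (1)·-0.6000 - (-1)·-0.3900 - (-4)·-2.6889) / (7) = -0.5065
  r = (-11 - (1)·-0.6000 - (4)·1.9286 - (3)·-2.6889) / (10) = -1.0048
  s = (-12 - (-2)·-0.6000 - (-4)·1.9286 - (2)·-0.3900) / (9) = -0.5228
Residual b − A·x = (-4.4090, 7.2819, 2.4748, -6.9760)

2.4748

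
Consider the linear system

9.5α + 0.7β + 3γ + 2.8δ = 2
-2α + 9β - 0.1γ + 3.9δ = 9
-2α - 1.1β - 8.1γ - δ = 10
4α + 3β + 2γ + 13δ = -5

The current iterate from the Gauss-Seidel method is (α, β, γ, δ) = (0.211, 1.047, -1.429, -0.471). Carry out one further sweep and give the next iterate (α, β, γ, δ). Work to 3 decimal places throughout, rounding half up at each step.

One sweep:
  α = (2 - (0.7)·1.047 - (3)·-1.429 - (2.8)·-0.471) / (9.5) = 0.723
  β = (9 - (-2)·0.723 - (-0.1)·-1.429 - (3.9)·-0.471) / (9) = 1.349
  γ = (10 - (-2)·0.723 - (-1.1)·1.349 - (-1)·-0.471) / (-8.1) = -1.538
  δ = (-5 - (4)·0.723 - (3)·1.349 - (2)·-1.538) / (13) = -0.682

(0.723, 1.349, -1.538, -0.682)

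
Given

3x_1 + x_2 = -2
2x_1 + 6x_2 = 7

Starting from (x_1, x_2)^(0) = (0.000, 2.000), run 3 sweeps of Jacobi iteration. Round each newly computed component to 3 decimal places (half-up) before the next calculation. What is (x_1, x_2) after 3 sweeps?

(-1.204, 1.519)

Iteration 1:
  x_1 = (-2 - (1)·2.000) / (3) = -1.333
  x_2 = (7 - (2)·0.000) / (6) = 1.167
Iteration 2:
  x_1 = (-2 - (1)·1.167) / (3) = -1.056
  x_2 = (7 - (2)·-1.333) / (6) = 1.611
Iteration 3:
  x_1 = (-2 - (1)·1.611) / (3) = -1.204
  x_2 = (7 - (2)·-1.056) / (6) = 1.519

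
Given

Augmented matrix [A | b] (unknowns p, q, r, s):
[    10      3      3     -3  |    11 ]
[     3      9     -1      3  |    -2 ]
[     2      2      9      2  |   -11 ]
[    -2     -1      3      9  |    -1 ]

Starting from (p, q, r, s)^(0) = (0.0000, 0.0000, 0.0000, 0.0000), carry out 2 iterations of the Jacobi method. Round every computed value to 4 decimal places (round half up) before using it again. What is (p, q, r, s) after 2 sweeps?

(1.5000, -0.6877, -1.3926, 0.5160)

Iteration 1:
  p = (11 - (3)·0.0000 - (3)·0.0000 - (-3)·0.0000) / (10) = 1.1000
  q = (-2 - (3)·0.0000 - (-1)·0.0000 - (3)·0.0000) / (9) = -0.2222
  r = (-11 - (2)·0.0000 - (2)·0.0000 - (2)·0.0000) / (9) = -1.2222
  s = (-1 - (-2)·0.0000 - (-1)·0.0000 - (3)·0.0000) / (9) = -0.1111
Iteration 2:
  p = (11 - (3)·-0.2222 - (3)·-1.2222 - (-3)·-0.1111) / (10) = 1.5000
  q = (-2 - (3)·1.1000 - (-1)·-1.2222 - (3)·-0.1111) / (9) = -0.6877
  r = (-11 - (2)·1.1000 - (2)·-0.2222 - (2)·-0.1111) / (9) = -1.3926
  s = (-1 - (-2)·1.1000 - (-1)·-0.2222 - (3)·-1.2222) / (9) = 0.5160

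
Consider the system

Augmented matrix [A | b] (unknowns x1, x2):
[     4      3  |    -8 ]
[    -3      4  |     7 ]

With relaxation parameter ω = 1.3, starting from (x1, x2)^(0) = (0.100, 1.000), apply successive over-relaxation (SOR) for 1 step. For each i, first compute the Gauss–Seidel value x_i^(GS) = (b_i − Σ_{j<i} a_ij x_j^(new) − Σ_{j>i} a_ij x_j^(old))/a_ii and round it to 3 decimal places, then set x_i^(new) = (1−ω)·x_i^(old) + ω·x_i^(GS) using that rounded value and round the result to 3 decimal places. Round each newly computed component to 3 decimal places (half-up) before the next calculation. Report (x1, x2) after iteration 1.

Iteration 1:
  x1: GS value = (-8 - (3)·1.000) / (4) = -2.750;  x1 ← (1−ω)·0.100 + ω·-2.750 = -3.605
  x2: GS value = (7 - (-3)·-3.605) / (4) = -0.954;  x2 ← (1−ω)·1.000 + ω·-0.954 = -1.540

(-3.605, -1.540)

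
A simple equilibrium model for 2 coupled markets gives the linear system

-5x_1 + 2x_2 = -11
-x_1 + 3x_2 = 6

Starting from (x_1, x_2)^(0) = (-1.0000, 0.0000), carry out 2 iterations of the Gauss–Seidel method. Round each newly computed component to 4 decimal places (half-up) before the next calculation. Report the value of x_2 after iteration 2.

3.0978

Iteration 1:
  x_1 = (-11 - (2)·0.0000) / (-5) = 2.2000
  x_2 = (6 - (-1)·2.2000) / (3) = 2.7333
Iteration 2:
  x_1 = (-11 - (2)·2.7333) / (-5) = 3.2933
  x_2 = (6 - (-1)·3.2933) / (3) = 3.0978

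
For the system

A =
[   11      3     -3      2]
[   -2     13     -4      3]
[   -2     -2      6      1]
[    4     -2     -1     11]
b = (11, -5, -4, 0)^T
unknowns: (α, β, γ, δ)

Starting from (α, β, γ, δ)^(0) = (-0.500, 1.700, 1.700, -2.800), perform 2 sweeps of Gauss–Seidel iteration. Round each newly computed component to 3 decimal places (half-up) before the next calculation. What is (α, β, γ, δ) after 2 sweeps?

(0.953, 0.030, -0.288, -0.367)

Iteration 1:
  α = (11 - (3)·1.700 - (-3)·1.700 - (2)·-2.800) / (11) = 1.509
  β = (-5 - (-2)·1.509 - (-4)·1.700 - (3)·-2.800) / (13) = 1.017
  γ = (-4 - (-2)·1.509 - (-2)·1.017 - (1)·-2.800) / (6) = 0.642
  δ = (0 - (4)·1.509 - (-2)·1.017 - (-1)·0.642) / (11) = -0.305
Iteration 2:
  α = (11 - (3)·1.017 - (-3)·0.642 - (2)·-0.305) / (11) = 0.953
  β = (-5 - (-2)·0.953 - (-4)·0.642 - (3)·-0.305) / (13) = 0.030
  γ = (-4 - (-2)·0.953 - (-2)·0.030 - (1)·-0.305) / (6) = -0.288
  δ = (0 - (4)·0.953 - (-2)·0.030 - (-1)·-0.288) / (11) = -0.367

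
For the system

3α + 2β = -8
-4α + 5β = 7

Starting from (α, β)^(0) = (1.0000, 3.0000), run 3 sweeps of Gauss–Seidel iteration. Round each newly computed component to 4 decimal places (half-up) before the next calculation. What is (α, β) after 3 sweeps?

(-3.0074, -1.0059)

Iteration 1:
  α = (-8 - (2)·3.0000) / (3) = -4.6667
  β = (7 - (-4)·-4.6667) / (5) = -2.3334
Iteration 2:
  α = (-8 - (2)·-2.3334) / (3) = -1.1111
  β = (7 - (-4)·-1.1111) / (5) = 0.5111
Iteration 3:
  α = (-8 - (2)·0.5111) / (3) = -3.0074
  β = (7 - (-4)·-3.0074) / (5) = -1.0059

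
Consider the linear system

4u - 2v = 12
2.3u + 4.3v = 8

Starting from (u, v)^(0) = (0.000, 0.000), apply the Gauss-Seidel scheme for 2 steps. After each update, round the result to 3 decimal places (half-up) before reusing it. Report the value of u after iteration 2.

3.128

Iteration 1:
  u = (12 - (-2)·0.000) / (4) = 3.000
  v = (8 - (2.3)·3.000) / (4.3) = 0.256
Iteration 2:
  u = (12 - (-2)·0.256) / (4) = 3.128
  v = (8 - (2.3)·3.128) / (4.3) = 0.187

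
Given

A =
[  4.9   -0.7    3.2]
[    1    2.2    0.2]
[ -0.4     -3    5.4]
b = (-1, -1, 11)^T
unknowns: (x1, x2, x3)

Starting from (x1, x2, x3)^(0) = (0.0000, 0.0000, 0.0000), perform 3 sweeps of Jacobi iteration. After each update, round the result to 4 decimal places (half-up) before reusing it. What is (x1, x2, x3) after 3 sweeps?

(-1.4378, 0.1116, 1.6147)

Iteration 1:
  x1 = (-1 - (-0.7)·0.0000 - (3.2)·0.0000) / (4.9) = -0.2041
  x2 = (-1 - (1)·0.0000 - (0.2)·0.0000) / (2.2) = -0.4545
  x3 = (11 - (-0.4)·0.0000 - (-3)·0.0000) / (5.4) = 2.0370
Iteration 2:
  x1 = (-1 - (-0.7)·-0.4545 - (3.2)·2.0370) / (4.9) = -1.5993
  x2 = (-1 - (1)·-0.2041 - (0.2)·2.0370) / (2.2) = -0.5470
  x3 = (11 - (-0.4)·-0.2041 - (-3)·-0.4545) / (5.4) = 1.7694
Iteration 3:
  x1 = (-1 - (-0.7)·-0.5470 - (3.2)·1.7694) / (4.9) = -1.4378
  x2 = (-1 - (1)·-1.5993 - (0.2)·1.7694) / (2.2) = 0.1116
  x3 = (11 - (-0.4)·-1.5993 - (-3)·-0.5470) / (5.4) = 1.6147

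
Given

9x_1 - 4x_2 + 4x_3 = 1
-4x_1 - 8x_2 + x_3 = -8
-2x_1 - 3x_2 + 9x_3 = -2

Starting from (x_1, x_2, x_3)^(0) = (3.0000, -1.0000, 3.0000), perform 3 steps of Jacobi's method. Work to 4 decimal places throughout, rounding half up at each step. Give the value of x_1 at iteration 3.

Iteration 1:
  x_1 = (1 - (-4)·-1.0000 - (4)·3.0000) / (9) = -1.6667
  x_2 = (-8 - (-4)·3.0000 - (1)·3.0000) / (-8) = -0.1250
  x_3 = (-2 - (-2)·3.0000 - (-3)·-1.0000) / (9) = 0.1111
Iteration 2:
  x_1 = (1 - (-4)·-0.1250 - (4)·0.1111) / (9) = 0.0062
  x_2 = (-8 - (-4)·-1.6667 - (1)·0.1111) / (-8) = 1.8472
  x_3 = (-2 - (-2)·-1.6667 - (-3)·-0.1250) / (9) = -0.6343
Iteration 3:
  x_1 = (1 - (-4)·1.8472 - (4)·-0.6343) / (9) = 1.2140
  x_2 = (-8 - (-4)·0.0062 - (1)·-0.6343) / (-8) = 0.9176
  x_3 = (-2 - (-2)·0.0062 - (-3)·1.8472) / (9) = 0.3949

1.2140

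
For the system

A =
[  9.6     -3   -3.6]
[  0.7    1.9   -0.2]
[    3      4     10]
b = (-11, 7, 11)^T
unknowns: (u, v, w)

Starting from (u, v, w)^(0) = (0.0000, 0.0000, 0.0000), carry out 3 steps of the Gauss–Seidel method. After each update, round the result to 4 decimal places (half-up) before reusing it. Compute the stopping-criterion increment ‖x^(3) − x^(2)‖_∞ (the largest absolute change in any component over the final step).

Iteration 1:
  u = (-11 - (-3)·0.0000 - (-3.6)·0.0000) / (9.6) = -1.1458
  v = (7 - (0.7)·-1.1458 - (-0.2)·0.0000) / (1.9) = 4.1063
  w = (11 - (3)·-1.1458 - (4)·4.1063) / (10) = -0.1988
Iteration 2:
  u = (-11 - (-3)·4.1063 - (-3.6)·-0.1988) / (9.6) = 0.0628
  v = (7 - (0.7)·0.0628 - (-0.2)·-0.1988) / (1.9) = 3.6401
  w = (11 - (3)·0.0628 - (4)·3.6401) / (10) = -0.3749
Iteration 3:
  u = (-11 - (-3)·3.6401 - (-3.6)·-0.3749) / (9.6) = -0.1489
  v = (7 - (0.7)·-0.1489 - (-0.2)·-0.3749) / (1.9) = 3.6996
  w = (11 - (3)·-0.1489 - (4)·3.6996) / (10) = -0.3352
Change: (-0.2117, 0.0595, 0.0397) → max |·| = 0.2117

0.2117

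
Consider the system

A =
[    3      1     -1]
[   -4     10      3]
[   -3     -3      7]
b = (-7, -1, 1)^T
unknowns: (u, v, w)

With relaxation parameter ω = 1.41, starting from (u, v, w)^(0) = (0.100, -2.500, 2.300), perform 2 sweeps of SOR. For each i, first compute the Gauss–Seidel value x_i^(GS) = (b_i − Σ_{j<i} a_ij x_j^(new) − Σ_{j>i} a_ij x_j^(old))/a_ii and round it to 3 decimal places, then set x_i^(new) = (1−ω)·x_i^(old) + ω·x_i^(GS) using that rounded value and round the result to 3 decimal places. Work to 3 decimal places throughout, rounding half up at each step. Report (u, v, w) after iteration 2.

Iteration 1:
  u: GS value = (-7 - (1)·-2.500 - (-1)·2.300) / (3) = -0.733;  u ← (1−ω)·0.100 + ω·-0.733 = -1.075
  v: GS value = (-1 - (-4)·-1.075 - (3)·2.300) / (10) = -1.220;  v ← (1−ω)·-2.500 + ω·-1.220 = -0.695
  w: GS value = (1 - (-3)·-1.075 - (-3)·-0.695) / (7) = -0.616;  w ← (1−ω)·2.300 + ω·-0.616 = -1.812
Iteration 2:
  u: GS value = (-7 - (1)·-0.695 - (-1)·-1.812) / (3) = -2.706;  u ← (1−ω)·-1.075 + ω·-2.706 = -3.375
  v: GS value = (-1 - (-4)·-3.375 - (3)·-1.812) / (10) = -0.906;  v ← (1−ω)·-0.695 + ω·-0.906 = -0.993
  w: GS value = (1 - (-3)·-3.375 - (-3)·-0.993) / (7) = -1.729;  w ← (1−ω)·-1.812 + ω·-1.729 = -1.695

(-3.375, -0.993, -1.695)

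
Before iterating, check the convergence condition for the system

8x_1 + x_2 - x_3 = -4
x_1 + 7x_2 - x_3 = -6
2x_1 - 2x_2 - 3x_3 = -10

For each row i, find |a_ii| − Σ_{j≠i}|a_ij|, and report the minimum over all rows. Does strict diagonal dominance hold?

row 1: |8| − (1+1) = 6
row 2: |7| − (1+1) = 5
row 3: |-3| − (2+2) = -1
minimum over rows = -1 → not strictly diagonally dominant

-1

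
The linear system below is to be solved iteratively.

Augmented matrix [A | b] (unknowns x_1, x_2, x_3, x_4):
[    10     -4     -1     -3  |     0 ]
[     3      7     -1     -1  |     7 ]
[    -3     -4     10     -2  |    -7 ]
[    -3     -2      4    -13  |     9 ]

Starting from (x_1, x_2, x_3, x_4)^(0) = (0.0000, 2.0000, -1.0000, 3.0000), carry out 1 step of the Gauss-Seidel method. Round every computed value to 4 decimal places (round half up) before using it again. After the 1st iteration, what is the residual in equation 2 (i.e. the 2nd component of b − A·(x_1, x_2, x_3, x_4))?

-2.3431

Iteration 1:
  x_1 = (0 - (-4)·2.0000 - (-1)·-1.0000 - (-3)·3.0000) / (10) = 1.6000
  x_2 = (7 - (3)·1.6000 - (-1)·-1.0000 - (-1)·3.0000) / (7) = 0.6000
  x_3 = (-7 - (-3)·1.6000 - (-4)·0.6000 - (-2)·3.0000) / (10) = 0.6200
  x_4 = (9 - (-3)·1.6000 - (-2)·0.6000 - (4)·0.6200) / (-13) = -0.9631
Residual b − A·x = (-15.8693, -2.3431, -7.9262, -0.0003)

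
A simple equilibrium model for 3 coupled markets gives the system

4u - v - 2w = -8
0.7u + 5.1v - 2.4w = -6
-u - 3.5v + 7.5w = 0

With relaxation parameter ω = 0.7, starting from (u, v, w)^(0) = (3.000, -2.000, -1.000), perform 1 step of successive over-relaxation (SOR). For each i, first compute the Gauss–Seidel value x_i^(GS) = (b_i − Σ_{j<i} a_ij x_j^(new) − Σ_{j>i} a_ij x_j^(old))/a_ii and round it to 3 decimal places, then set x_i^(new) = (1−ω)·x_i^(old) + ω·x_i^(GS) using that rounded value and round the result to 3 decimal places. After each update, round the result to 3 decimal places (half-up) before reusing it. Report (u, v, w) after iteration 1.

Iteration 1:
  u: GS value = (-8 - (-1)·-2.000 - (-2)·-1.000) / (4) = -3.000;  u ← (1−ω)·3.000 + ω·-3.000 = -1.200
  v: GS value = (-6 - (0.7)·-1.200 - (-2.4)·-1.000) / (5.1) = -1.482;  v ← (1−ω)·-2.000 + ω·-1.482 = -1.637
  w: GS value = (0 - (-1)·-1.200 - (-3.5)·-1.637) / (7.5) = -0.924;  w ← (1−ω)·-1.000 + ω·-0.924 = -0.947

(-1.200, -1.637, -0.947)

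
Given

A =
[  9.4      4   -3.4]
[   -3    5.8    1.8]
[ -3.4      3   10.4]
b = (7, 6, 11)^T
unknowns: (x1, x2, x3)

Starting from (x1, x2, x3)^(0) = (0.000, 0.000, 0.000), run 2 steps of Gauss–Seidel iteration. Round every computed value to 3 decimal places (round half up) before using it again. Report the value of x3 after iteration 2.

Iteration 1:
  x1 = (7 - (4)·0.000 - (-3.4)·0.000) / (9.4) = 0.745
  x2 = (6 - (-3)·0.745 - (1.8)·0.000) / (5.8) = 1.420
  x3 = (11 - (-3.4)·0.745 - (3)·1.420) / (10.4) = 0.892
Iteration 2:
  x1 = (7 - (4)·1.420 - (-3.4)·0.892) / (9.4) = 0.463
  x2 = (6 - (-3)·0.463 - (1.8)·0.892) / (5.8) = 0.997
  x3 = (11 - (-3.4)·0.463 - (3)·0.997) / (10.4) = 0.921

0.921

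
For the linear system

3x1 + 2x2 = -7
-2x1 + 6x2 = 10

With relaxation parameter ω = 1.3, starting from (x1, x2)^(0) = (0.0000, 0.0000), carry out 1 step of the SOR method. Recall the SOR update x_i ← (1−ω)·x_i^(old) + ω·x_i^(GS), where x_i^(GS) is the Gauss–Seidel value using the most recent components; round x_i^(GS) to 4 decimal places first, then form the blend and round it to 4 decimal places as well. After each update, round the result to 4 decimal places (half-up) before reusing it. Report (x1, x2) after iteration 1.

Iteration 1:
  x1: GS value = (-7 - (2)·0.0000) / (3) = -2.3333;  x1 ← (1−ω)·0.0000 + ω·-2.3333 = -3.0333
  x2: GS value = (10 - (-2)·-3.0333) / (6) = 0.6556;  x2 ← (1−ω)·0.0000 + ω·0.6556 = 0.8523

(-3.0333, 0.8523)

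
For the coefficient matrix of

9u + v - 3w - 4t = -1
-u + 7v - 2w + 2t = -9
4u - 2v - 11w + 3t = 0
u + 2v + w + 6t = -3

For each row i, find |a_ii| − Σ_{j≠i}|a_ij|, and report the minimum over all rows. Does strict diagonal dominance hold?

row 1: |9| − (1+3+4) = 1
row 2: |7| − (1+2+2) = 2
row 3: |-11| − (4+2+3) = 2
row 4: |6| − (1+2+1) = 2
minimum over rows = 1 → strictly diagonally dominant (convergence guaranteed)

1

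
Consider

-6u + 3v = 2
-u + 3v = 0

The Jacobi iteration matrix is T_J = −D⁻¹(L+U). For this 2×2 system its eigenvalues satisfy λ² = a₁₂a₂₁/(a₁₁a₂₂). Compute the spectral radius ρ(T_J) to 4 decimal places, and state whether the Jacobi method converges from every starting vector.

0.4082

a₁₂a₂₁/(a₁₁a₂₂) = (3)·(-1) / ((-6)·(3)) = 0.166667
ρ = √|0.166667| = √0.166667 = 0.4082
ρ < 1, so Jacobi converges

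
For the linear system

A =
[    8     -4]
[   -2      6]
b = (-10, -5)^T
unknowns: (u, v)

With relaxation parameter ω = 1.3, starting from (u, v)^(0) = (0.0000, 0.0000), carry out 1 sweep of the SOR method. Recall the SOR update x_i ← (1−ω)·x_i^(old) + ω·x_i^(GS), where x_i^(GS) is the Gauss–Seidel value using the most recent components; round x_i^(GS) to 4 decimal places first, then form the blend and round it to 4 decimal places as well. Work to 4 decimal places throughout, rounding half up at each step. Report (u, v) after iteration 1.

(-1.6250, -1.7875)

Iteration 1:
  u: GS value = (-10 - (-4)·0.0000) / (8) = -1.2500;  u ← (1−ω)·0.0000 + ω·-1.2500 = -1.6250
  v: GS value = (-5 - (-2)·-1.6250) / (6) = -1.3750;  v ← (1−ω)·0.0000 + ω·-1.3750 = -1.7875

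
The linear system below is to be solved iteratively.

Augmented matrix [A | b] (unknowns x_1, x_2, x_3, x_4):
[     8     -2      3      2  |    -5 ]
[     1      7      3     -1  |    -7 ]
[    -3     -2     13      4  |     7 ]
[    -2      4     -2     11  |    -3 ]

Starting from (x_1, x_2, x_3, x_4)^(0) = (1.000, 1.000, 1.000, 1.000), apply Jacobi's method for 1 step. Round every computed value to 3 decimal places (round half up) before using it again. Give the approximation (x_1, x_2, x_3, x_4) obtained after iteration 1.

(-1.000, -1.429, 0.615, -0.273)

Iteration 1:
  x_1 = (-5 - (-2)·1.000 - (3)·1.000 - (2)·1.000) / (8) = -1.000
  x_2 = (-7 - (1)·1.000 - (3)·1.000 - (-1)·1.000) / (7) = -1.429
  x_3 = (7 - (-3)·1.000 - (-2)·1.000 - (4)·1.000) / (13) = 0.615
  x_4 = (-3 - (-2)·1.000 - (4)·1.000 - (-2)·1.000) / (11) = -0.273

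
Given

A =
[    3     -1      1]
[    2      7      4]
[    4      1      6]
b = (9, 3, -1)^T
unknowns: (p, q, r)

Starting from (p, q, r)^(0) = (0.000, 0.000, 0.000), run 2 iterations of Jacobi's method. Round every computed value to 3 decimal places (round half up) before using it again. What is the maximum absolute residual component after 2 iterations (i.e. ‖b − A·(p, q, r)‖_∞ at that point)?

Iteration 1:
  p = (9 - (-1)·0.000 - (1)·0.000) / (3) = 3.000
  q = (3 - (2)·0.000 - (4)·0.000) / (7) = 0.429
  r = (-1 - (4)·0.000 - (1)·0.000) / (6) = -0.167
Iteration 2:
  p = (9 - (-1)·0.429 - (1)·-0.167) / (3) = 3.199
  q = (3 - (2)·3.000 - (4)·-0.167) / (7) = -0.333
  r = (-1 - (4)·3.000 - (1)·0.429) / (6) = -2.238
Residual b − A·x = (1.308, 7.885, -0.035); ∞-norm = 7.885

7.885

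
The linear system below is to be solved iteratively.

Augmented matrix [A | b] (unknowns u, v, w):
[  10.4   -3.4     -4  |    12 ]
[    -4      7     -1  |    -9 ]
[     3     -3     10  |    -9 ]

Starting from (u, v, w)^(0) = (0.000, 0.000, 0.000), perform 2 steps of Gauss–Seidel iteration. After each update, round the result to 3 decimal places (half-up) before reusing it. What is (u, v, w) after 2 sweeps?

(0.398, -1.263, -1.398)

Iteration 1:
  u = (12 - (-3.4)·0.000 - (-4)·0.000) / (10.4) = 1.154
  v = (-9 - (-4)·1.154 - (-1)·0.000) / (7) = -0.626
  w = (-9 - (3)·1.154 - (-3)·-0.626) / (10) = -1.434
Iteration 2:
  u = (12 - (-3.4)·-0.626 - (-4)·-1.434) / (10.4) = 0.398
  v = (-9 - (-4)·0.398 - (-1)·-1.434) / (7) = -1.263
  w = (-9 - (3)·0.398 - (-3)·-1.263) / (10) = -1.398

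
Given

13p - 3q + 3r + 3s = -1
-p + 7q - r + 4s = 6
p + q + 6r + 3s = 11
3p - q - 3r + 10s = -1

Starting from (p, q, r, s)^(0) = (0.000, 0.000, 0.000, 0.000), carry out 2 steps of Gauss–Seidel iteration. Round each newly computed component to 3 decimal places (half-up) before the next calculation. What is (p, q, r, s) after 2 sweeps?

Iteration 1:
  p = (-1 - (-3)·0.000 - (3)·0.000 - (3)·0.000) / (13) = -0.077
  q = (6 - (-1)·-0.077 - (-1)·0.000 - (4)·0.000) / (7) = 0.846
  r = (11 - (1)·-0.077 - (1)·0.846 - (3)·0.000) / (6) = 1.705
  s = (-1 - (3)·-0.077 - (-1)·0.846 - (-3)·1.705) / (10) = 0.519
Iteration 2:
  p = (-1 - (-3)·0.846 - (3)·1.705 - (3)·0.519) / (13) = -0.395
  q = (6 - (-1)·-0.395 - (-1)·1.705 - (4)·0.519) / (7) = 0.748
  r = (11 - (1)·-0.395 - (1)·0.748 - (3)·0.519) / (6) = 1.515
  s = (-1 - (3)·-0.395 - (-1)·0.748 - (-3)·1.515) / (10) = 0.548

(-0.395, 0.748, 1.515, 0.548)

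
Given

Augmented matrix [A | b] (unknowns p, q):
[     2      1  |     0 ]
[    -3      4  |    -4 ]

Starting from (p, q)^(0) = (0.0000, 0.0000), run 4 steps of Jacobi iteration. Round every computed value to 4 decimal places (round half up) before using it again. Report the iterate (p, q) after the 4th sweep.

Iteration 1:
  p = (0 - (1)·0.0000) / (2) = 0.0000
  q = (-4 - (-3)·0.0000) / (4) = -1.0000
Iteration 2:
  p = (0 - (1)·-1.0000) / (2) = 0.5000
  q = (-4 - (-3)·0.0000) / (4) = -1.0000
Iteration 3:
  p = (0 - (1)·-1.0000) / (2) = 0.5000
  q = (-4 - (-3)·0.5000) / (4) = -0.6250
Iteration 4:
  p = (0 - (1)·-0.6250) / (2) = 0.3125
  q = (-4 - (-3)·0.5000) / (4) = -0.6250

(0.3125, -0.6250)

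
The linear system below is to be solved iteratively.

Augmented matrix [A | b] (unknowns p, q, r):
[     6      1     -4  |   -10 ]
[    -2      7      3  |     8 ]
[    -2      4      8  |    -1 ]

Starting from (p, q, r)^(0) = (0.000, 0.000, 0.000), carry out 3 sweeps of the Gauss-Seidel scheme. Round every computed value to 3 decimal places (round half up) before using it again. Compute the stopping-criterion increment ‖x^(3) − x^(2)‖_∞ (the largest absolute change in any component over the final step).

0.204

Iteration 1:
  p = (-10 - (1)·0.000 - (-4)·0.000) / (6) = -1.667
  q = (8 - (-2)·-1.667 - (3)·0.000) / (7) = 0.667
  r = (-1 - (-2)·-1.667 - (4)·0.667) / (8) = -0.875
Iteration 2:
  p = (-10 - (1)·0.667 - (-4)·-0.875) / (6) = -2.361
  q = (8 - (-2)·-2.361 - (3)·-0.875) / (7) = 0.843
  r = (-1 - (-2)·-2.361 - (4)·0.843) / (8) = -1.137
Iteration 3:
  p = (-10 - (1)·0.843 - (-4)·-1.137) / (6) = -2.565
  q = (8 - (-2)·-2.565 - (3)·-1.137) / (7) = 0.897
  r = (-1 - (-2)·-2.565 - (4)·0.897) / (8) = -1.215
Change: (-0.204, 0.054, -0.078) → max |·| = 0.204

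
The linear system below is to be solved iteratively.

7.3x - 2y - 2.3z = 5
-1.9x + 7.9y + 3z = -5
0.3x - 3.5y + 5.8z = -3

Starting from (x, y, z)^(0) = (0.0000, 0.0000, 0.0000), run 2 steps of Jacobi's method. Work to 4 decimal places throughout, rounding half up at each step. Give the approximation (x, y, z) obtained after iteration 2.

(0.3486, -0.2718, -0.9346)

Iteration 1:
  x = (5 - (-2)·0.0000 - (-2.3)·0.0000) / (7.3) = 0.6849
  y = (-5 - (-1.9)·0.0000 - (3)·0.0000) / (7.9) = -0.6329
  z = (-3 - (0.3)·0.0000 - (-3.5)·0.0000) / (5.8) = -0.5172
Iteration 2:
  x = (5 - (-2)·-0.6329 - (-2.3)·-0.5172) / (7.3) = 0.3486
  y = (-5 - (-1.9)·0.6849 - (3)·-0.5172) / (7.9) = -0.2718
  z = (-3 - (0.3)·0.6849 - (-3.5)·-0.6329) / (5.8) = -0.9346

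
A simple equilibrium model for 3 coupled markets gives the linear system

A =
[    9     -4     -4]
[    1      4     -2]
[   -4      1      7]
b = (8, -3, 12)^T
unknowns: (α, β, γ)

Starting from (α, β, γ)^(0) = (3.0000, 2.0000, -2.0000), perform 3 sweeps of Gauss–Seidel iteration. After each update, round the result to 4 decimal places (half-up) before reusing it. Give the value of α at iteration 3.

2.0206

Iteration 1:
  α = (8 - (-4)·2.0000 - (-4)·-2.0000) / (9) = 0.8889
  β = (-3 - (1)·0.8889 - (-2)·-2.0000) / (4) = -1.9722
  γ = (12 - (-4)·0.8889 - (1)·-1.9722) / (7) = 2.5040
Iteration 2:
  α = (8 - (-4)·-1.9722 - (-4)·2.5040) / (9) = 1.1252
  β = (-3 - (1)·1.1252 - (-2)·2.5040) / (4) = 0.2207
  γ = (12 - (-4)·1.1252 - (1)·0.2207) / (7) = 2.3257
Iteration 3:
  α = (8 - (-4)·0.2207 - (-4)·2.3257) / (9) = 2.0206
  β = (-3 - (1)·2.0206 - (-2)·2.3257) / (4) = -0.0923
  γ = (12 - (-4)·2.0206 - (1)·-0.0923) / (7) = 2.8821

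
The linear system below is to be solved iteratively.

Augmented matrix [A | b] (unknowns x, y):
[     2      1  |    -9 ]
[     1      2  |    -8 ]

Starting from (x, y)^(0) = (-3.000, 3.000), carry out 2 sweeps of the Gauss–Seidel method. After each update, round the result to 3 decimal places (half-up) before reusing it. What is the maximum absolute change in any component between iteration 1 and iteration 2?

2.000

Iteration 1:
  x = (-9 - (1)·3.000) / (2) = -6.000
  y = (-8 - (1)·-6.000) / (2) = -1.000
Iteration 2:
  x = (-9 - (1)·-1.000) / (2) = -4.000
  y = (-8 - (1)·-4.000) / (2) = -2.000
Change: (2.000, -1.000) → max |·| = 2.000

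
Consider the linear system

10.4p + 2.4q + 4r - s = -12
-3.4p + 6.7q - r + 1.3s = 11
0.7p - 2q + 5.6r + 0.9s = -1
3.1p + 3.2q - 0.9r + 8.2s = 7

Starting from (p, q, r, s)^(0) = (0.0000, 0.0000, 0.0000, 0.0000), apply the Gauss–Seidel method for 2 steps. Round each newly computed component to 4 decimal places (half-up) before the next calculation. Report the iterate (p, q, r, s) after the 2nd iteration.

Iteration 1:
  p = (-12 - (2.4)·0.0000 - (4)·0.0000 - (-1)·0.0000) / (10.4) = -1.1538
  q = (11 - (-3.4)·-1.1538 - (-1)·0.0000 - (1.3)·0.0000) / (6.7) = 1.0563
  r = (-1 - (0.7)·-1.1538 - (-2)·1.0563 - (0.9)·0.0000) / (5.6) = 0.3429
  s = (7 - (3.1)·-1.1538 - (3.2)·1.0563 - (-0.9)·0.3429) / (8.2) = 0.9153
Iteration 2:
  p = (-12 - (2.4)·1.0563 - (4)·0.3429 - (-1)·0.9153) / (10.4) = -1.4415
  q = (11 - (-3.4)·-1.4415 - (-1)·0.3429 - (1.3)·0.9153) / (6.7) = 0.7839
  r = (-1 - (0.7)·-1.4415 - (-2)·0.7839 - (0.9)·0.9153) / (5.6) = 0.1345
  s = (7 - (3.1)·-1.4415 - (3.2)·0.7839 - (-0.9)·0.1345) / (8.2) = 1.1075

(-1.4415, 0.7839, 0.1345, 1.1075)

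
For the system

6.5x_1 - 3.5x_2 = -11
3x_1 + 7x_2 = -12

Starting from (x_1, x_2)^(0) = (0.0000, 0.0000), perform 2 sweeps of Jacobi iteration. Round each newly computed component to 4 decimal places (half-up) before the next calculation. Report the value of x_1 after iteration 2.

Iteration 1:
  x_1 = (-11 - (-3.5)·0.0000) / (6.5) = -1.6923
  x_2 = (-12 - (3)·0.0000) / (7) = -1.7143
Iteration 2:
  x_1 = (-11 - (-3.5)·-1.7143) / (6.5) = -2.6154
  x_2 = (-12 - (3)·-1.6923) / (7) = -0.9890

-2.6154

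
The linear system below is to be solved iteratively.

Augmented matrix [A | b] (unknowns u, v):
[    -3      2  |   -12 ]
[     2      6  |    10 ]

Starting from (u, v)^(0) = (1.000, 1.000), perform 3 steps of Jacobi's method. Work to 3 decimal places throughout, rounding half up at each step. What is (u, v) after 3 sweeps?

(4.074, 0.037)

Iteration 1:
  u = (-12 - (2)·1.000) / (-3) = 4.667
  v = (10 - (2)·1.000) / (6) = 1.333
Iteration 2:
  u = (-12 - (2)·1.333) / (-3) = 4.889
  v = (10 - (2)·4.667) / (6) = 0.111
Iteration 3:
  u = (-12 - (2)·0.111) / (-3) = 4.074
  v = (10 - (2)·4.889) / (6) = 0.037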